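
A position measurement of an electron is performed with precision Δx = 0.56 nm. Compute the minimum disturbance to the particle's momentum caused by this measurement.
9.416 × 10^-26 kg·m/s

The uncertainty principle implies that measuring position disturbs momentum:
ΔxΔp ≥ ℏ/2

When we measure position with precision Δx, we necessarily introduce a momentum uncertainty:
Δp ≥ ℏ/(2Δx)
Δp_min = (1.055e-34 J·s) / (2 × 5.600e-10 m)
Δp_min = 9.416e-26 kg·m/s

The more precisely we measure position, the greater the momentum disturbance.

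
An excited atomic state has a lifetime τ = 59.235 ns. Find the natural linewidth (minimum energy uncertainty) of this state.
5.556 neV

Using the energy-time uncertainty principle:
ΔEΔt ≥ ℏ/2

The lifetime τ represents the time uncertainty Δt.
The natural linewidth (minimum energy uncertainty) is:

ΔE = ℏ/(2τ)
ΔE = (1.055e-34 J·s) / (2 × 5.924e-08 s)
ΔE = 8.902e-28 J = 5.556 neV

This natural linewidth limits the precision of spectroscopic measurements.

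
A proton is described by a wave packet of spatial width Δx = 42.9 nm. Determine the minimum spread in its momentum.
1.229 × 10^-27 kg·m/s

For a wave packet, the spatial width Δx and momentum spread Δp are related by the uncertainty principle:
ΔxΔp ≥ ℏ/2

The minimum momentum spread is:
Δp_min = ℏ/(2Δx)
Δp_min = (1.055e-34 J·s) / (2 × 4.290e-08 m)
Δp_min = 1.229e-27 kg·m/s

A wave packet cannot have both a well-defined position and well-defined momentum.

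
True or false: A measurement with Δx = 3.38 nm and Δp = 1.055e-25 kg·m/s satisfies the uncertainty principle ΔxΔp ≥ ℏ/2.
Yes, it satisfies the uncertainty principle.

Calculate the product ΔxΔp:
ΔxΔp = (3.380e-09 m) × (1.055e-25 kg·m/s)
ΔxΔp = 3.566e-34 J·s

Compare to the minimum allowed value ℏ/2:
ℏ/2 = 5.273e-35 J·s

Since ΔxΔp = 3.566e-34 J·s ≥ 5.273e-35 J·s = ℏ/2,
the measurement satisfies the uncertainty principle.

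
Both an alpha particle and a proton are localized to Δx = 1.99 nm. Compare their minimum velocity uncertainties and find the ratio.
The proton has the larger minimum velocity uncertainty, by a ratio of 4.0.

For both particles, Δp_min = ℏ/(2Δx) = 2.650e-26 kg·m/s (same for both).

The velocity uncertainty is Δv = Δp/m:
- alpha particle: Δv = 2.650e-26 / 6.645e-27 = 3.988e+00 m/s = 3.988 m/s
- proton: Δv = 2.650e-26 / 1.673e-27 = 1.584e+01 m/s = 15.841 m/s

Ratio: 1.584e+01 / 3.988e+00 = 4.0

The lighter particle has larger velocity uncertainty because Δv ∝ 1/m.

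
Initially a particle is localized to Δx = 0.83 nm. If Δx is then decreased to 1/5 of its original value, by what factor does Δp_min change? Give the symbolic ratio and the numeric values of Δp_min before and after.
Original Δp_min = 6.353 × 10^-26 kg·m/s; new Δp'_min = 3.176 × 10^-25 kg·m/s; ratio Δp'_min/Δp_min = 5.

From the uncertainty principle ΔxΔp ≥ ℏ/2, the minimum momentum uncertainty is Δp_min = ℏ/(2Δx).

Original (Δx = 0.83 nm = 8.300e-10 m):
Δp_min = (1.055e-34 J·s)/(2 × 8.300e-10 m) = 6.353e-26 kg·m/s

When Δx → (1/5)Δx:
Δp'_min = ℏ/(2 × (1/5)Δx) = 5 × ℏ/(2Δx) = 5 × Δp_min
Δp'_min = 5 × 6.353e-26 kg·m/s = 3.176e-25 kg·m/s

Since Δp_min ∝ 1/Δx, when Δx is decreased to 1/5 of its original value, Δp_min increases to 5 times its original value.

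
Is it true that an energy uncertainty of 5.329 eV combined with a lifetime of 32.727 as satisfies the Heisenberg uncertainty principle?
No, it violates the uncertainty relation.

Calculate the product ΔEΔt:
ΔE = 5.329 eV = 8.538e-19 J
ΔEΔt = (8.538e-19 J) × (3.273e-17 s)
ΔEΔt = 2.794e-35 J·s

Compare to the minimum allowed value ℏ/2:
ℏ/2 = 5.273e-35 J·s

Since ΔEΔt = 2.794e-35 J·s < 5.273e-35 J·s = ℏ/2,
this violates the uncertainty relation.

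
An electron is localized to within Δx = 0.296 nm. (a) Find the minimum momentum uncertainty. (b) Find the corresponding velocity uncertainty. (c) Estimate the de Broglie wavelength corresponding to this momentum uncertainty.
(a) Δp_min = 1.781 × 10^-25 kg·m/s
(b) Δv_min = 195.553 km/s
(c) λ_dB = 3.720 nm

Step-by-step:

(a) From the uncertainty principle:
Δp_min = ℏ/(2Δx) = (1.055e-34 J·s)/(2 × 2.960e-10 m) = 1.781e-25 kg·m/s

(b) The velocity uncertainty:
Δv = Δp/m = (1.781e-25 kg·m/s)/(9.109e-31 kg) = 1.956e+05 m/s = 195.553 km/s

(c) The de Broglie wavelength for this momentum:
λ = h/p = (6.626e-34 J·s)/(1.781e-25 kg·m/s) = 3.720e-09 m = 3.720 nm

Note: The de Broglie wavelength is comparable to the localization size, as expected from wave-particle duality.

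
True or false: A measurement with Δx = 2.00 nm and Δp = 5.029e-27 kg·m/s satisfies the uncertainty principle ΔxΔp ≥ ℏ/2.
No, it violates the uncertainty principle (impossible measurement).

Calculate the product ΔxΔp:
ΔxΔp = (2.000e-09 m) × (5.029e-27 kg·m/s)
ΔxΔp = 1.006e-35 J·s

Compare to the minimum allowed value ℏ/2:
ℏ/2 = 5.273e-35 J·s

Since ΔxΔp = 1.006e-35 J·s < 5.273e-35 J·s = ℏ/2,
the measurement violates the uncertainty principle.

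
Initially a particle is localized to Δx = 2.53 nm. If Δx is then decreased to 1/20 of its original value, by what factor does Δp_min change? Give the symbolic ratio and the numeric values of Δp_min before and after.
Original Δp_min = 2.084 × 10^-26 kg·m/s; new Δp'_min = 4.168 × 10^-25 kg·m/s; ratio Δp'_min/Δp_min = 20.

From the uncertainty principle ΔxΔp ≥ ℏ/2, the minimum momentum uncertainty is Δp_min = ℏ/(2Δx).

Original (Δx = 2.53 nm = 2.530e-09 m):
Δp_min = (1.055e-34 J·s)/(2 × 2.530e-09 m) = 2.084e-26 kg·m/s

When Δx → (1/20)Δx:
Δp'_min = ℏ/(2 × (1/20)Δx) = 20 × ℏ/(2Δx) = 20 × Δp_min
Δp'_min = 20 × 2.084e-26 kg·m/s = 4.168e-25 kg·m/s

Since Δp_min ∝ 1/Δx, when Δx is decreased to 1/20 of its original value, Δp_min increases to 20 times its original value.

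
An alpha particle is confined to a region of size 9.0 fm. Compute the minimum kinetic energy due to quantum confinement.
16.121 keV

Using the uncertainty principle:

1. Position uncertainty: Δx ≈ 9.000e-15 m
2. Minimum momentum uncertainty: Δp = ℏ/(2Δx) = 5.859e-21 kg·m/s
3. Minimum kinetic energy:
   KE = (Δp)²/(2m) = (5.859e-21)²/(2 × 6.645e-27 kg)
   KE = 2.583e-15 J = 16.121 keV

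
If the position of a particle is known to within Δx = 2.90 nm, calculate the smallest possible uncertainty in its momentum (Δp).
1.818 × 10^-26 kg·m/s

Using the Heisenberg uncertainty principle:
ΔxΔp ≥ ℏ/2

The minimum uncertainty in momentum is:
Δp_min = ℏ/(2Δx)
Δp_min = (1.055e-34 J·s) / (2 × 2.900e-09 m)
Δp_min = 1.818e-26 kg·m/s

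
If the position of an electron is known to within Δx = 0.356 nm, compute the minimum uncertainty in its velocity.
162.595 km/s

Using the Heisenberg uncertainty principle and Δp = mΔv:
ΔxΔp ≥ ℏ/2
Δx(mΔv) ≥ ℏ/2

The minimum uncertainty in velocity is:
Δv_min = ℏ/(2mΔx)
Δv_min = (1.055e-34 J·s) / (2 × 9.109e-31 kg × 3.560e-10 m)
Δv_min = 1.626e+05 m/s = 162.595 km/s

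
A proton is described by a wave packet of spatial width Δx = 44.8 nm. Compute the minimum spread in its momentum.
1.177 × 10^-27 kg·m/s

For a wave packet, the spatial width Δx and momentum spread Δp are related by the uncertainty principle:
ΔxΔp ≥ ℏ/2

The minimum momentum spread is:
Δp_min = ℏ/(2Δx)
Δp_min = (1.055e-34 J·s) / (2 × 4.480e-08 m)
Δp_min = 1.177e-27 kg·m/s

A wave packet cannot have both a well-defined position and well-defined momentum.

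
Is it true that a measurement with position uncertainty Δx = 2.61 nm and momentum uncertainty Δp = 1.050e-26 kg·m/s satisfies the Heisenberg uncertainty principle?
No, it violates the uncertainty principle (impossible measurement).

Calculate the product ΔxΔp:
ΔxΔp = (2.610e-09 m) × (1.050e-26 kg·m/s)
ΔxΔp = 2.740e-35 J·s

Compare to the minimum allowed value ℏ/2:
ℏ/2 = 5.273e-35 J·s

Since ΔxΔp = 2.740e-35 J·s < 5.273e-35 J·s = ℏ/2,
the measurement violates the uncertainty principle.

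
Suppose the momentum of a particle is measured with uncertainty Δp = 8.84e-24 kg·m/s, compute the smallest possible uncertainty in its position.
5.965 pm

Using the Heisenberg uncertainty principle:
ΔxΔp ≥ ℏ/2

The minimum uncertainty in position is:
Δx_min = ℏ/(2Δp)
Δx_min = (1.055e-34 J·s) / (2 × 8.840e-24 kg·m/s)
Δx_min = 5.965e-12 m = 5.965 pm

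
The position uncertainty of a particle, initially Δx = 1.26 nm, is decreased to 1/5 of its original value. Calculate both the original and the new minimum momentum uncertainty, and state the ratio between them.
Original Δp_min = 4.185 × 10^-26 kg·m/s; new Δp'_min = 2.092 × 10^-25 kg·m/s; ratio Δp'_min/Δp_min = 5.

From the uncertainty principle ΔxΔp ≥ ℏ/2, the minimum momentum uncertainty is Δp_min = ℏ/(2Δx).

Original (Δx = 1.26 nm = 1.260e-09 m):
Δp_min = (1.055e-34 J·s)/(2 × 1.260e-09 m) = 4.185e-26 kg·m/s

When Δx → (1/5)Δx:
Δp'_min = ℏ/(2 × (1/5)Δx) = 5 × ℏ/(2Δx) = 5 × Δp_min
Δp'_min = 5 × 4.185e-26 kg·m/s = 2.092e-25 kg·m/s

Since Δp_min ∝ 1/Δx, when Δx is decreased to 1/5 of its original value, Δp_min increases to 5 times its original value.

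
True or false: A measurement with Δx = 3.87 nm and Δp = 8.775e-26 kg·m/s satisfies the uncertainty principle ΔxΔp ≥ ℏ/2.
Yes, it satisfies the uncertainty principle.

Calculate the product ΔxΔp:
ΔxΔp = (3.870e-09 m) × (8.775e-26 kg·m/s)
ΔxΔp = 3.396e-34 J·s

Compare to the minimum allowed value ℏ/2:
ℏ/2 = 5.273e-35 J·s

Since ΔxΔp = 3.396e-34 J·s ≥ 5.273e-35 J·s = ℏ/2,
the measurement satisfies the uncertainty principle.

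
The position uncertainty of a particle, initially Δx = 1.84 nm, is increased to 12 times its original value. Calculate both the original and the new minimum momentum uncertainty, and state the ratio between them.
Original Δp_min = 2.866 × 10^-26 kg·m/s; new Δp'_min = 2.388 × 10^-27 kg·m/s; ratio Δp'_min/Δp_min = 1/12.

From the uncertainty principle ΔxΔp ≥ ℏ/2, the minimum momentum uncertainty is Δp_min = ℏ/(2Δx).

Original (Δx = 1.84 nm = 1.840e-09 m):
Δp_min = (1.055e-34 J·s)/(2 × 1.840e-09 m) = 2.866e-26 kg·m/s

When Δx → 12Δx:
Δp'_min = ℏ/(2 × 12Δx) = (1/12) × ℏ/(2Δx) = (1/12) × Δp_min
Δp'_min = 1/12 × 2.866e-26 kg·m/s = 2.388e-27 kg·m/s

Since Δp_min ∝ 1/Δx, when Δx is increased to 12 times its original value, Δp_min decreases to 1/12 of its original value.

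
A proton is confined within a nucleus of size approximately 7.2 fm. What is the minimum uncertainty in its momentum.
7.323 × 10^-21 kg·m/s

Using the Heisenberg uncertainty principle:
ΔxΔp ≥ ℏ/2

With Δx ≈ L = 7.200e-15 m (the confinement size):
Δp_min = ℏ/(2Δx)
Δp_min = (1.055e-34 J·s) / (2 × 7.200e-15 m)
Δp_min = 7.323e-21 kg·m/s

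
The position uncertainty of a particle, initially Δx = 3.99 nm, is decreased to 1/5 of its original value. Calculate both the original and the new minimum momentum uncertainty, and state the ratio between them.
Original Δp_min = 1.322 × 10^-26 kg·m/s; new Δp'_min = 6.608 × 10^-26 kg·m/s; ratio Δp'_min/Δp_min = 5.

From the uncertainty principle ΔxΔp ≥ ℏ/2, the minimum momentum uncertainty is Δp_min = ℏ/(2Δx).

Original (Δx = 3.99 nm = 3.990e-09 m):
Δp_min = (1.055e-34 J·s)/(2 × 3.990e-09 m) = 1.322e-26 kg·m/s

When Δx → (1/5)Δx:
Δp'_min = ℏ/(2 × (1/5)Δx) = 5 × ℏ/(2Δx) = 5 × Δp_min
Δp'_min = 5 × 1.322e-26 kg·m/s = 6.608e-26 kg·m/s

Since Δp_min ∝ 1/Δx, when Δx is decreased to 1/5 of its original value, Δp_min increases to 5 times its original value.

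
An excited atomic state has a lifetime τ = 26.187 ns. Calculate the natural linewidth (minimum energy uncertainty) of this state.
12.568 neV

Using the energy-time uncertainty principle:
ΔEΔt ≥ ℏ/2

The lifetime τ represents the time uncertainty Δt.
The natural linewidth (minimum energy uncertainty) is:

ΔE = ℏ/(2τ)
ΔE = (1.055e-34 J·s) / (2 × 2.619e-08 s)
ΔE = 2.014e-27 J = 12.568 neV

This natural linewidth limits the precision of spectroscopic measurements.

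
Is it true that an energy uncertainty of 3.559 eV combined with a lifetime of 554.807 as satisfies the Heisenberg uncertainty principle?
Yes, it satisfies the uncertainty relation.

Calculate the product ΔEΔt:
ΔE = 3.559 eV = 5.702e-19 J
ΔEΔt = (5.702e-19 J) × (5.548e-16 s)
ΔEΔt = 3.164e-34 J·s

Compare to the minimum allowed value ℏ/2:
ℏ/2 = 5.273e-35 J·s

Since ΔEΔt = 3.164e-34 J·s ≥ 5.273e-35 J·s = ℏ/2,
this satisfies the uncertainty relation.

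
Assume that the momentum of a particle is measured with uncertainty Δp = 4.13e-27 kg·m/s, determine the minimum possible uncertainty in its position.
12.767 nm

Using the Heisenberg uncertainty principle:
ΔxΔp ≥ ℏ/2

The minimum uncertainty in position is:
Δx_min = ℏ/(2Δp)
Δx_min = (1.055e-34 J·s) / (2 × 4.130e-27 kg·m/s)
Δx_min = 1.277e-08 m = 12.767 nm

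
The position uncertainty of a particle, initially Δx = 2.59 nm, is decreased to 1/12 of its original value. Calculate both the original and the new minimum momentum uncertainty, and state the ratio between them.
Original Δp_min = 2.036 × 10^-26 kg·m/s; new Δp'_min = 2.443 × 10^-25 kg·m/s; ratio Δp'_min/Δp_min = 12.

From the uncertainty principle ΔxΔp ≥ ℏ/2, the minimum momentum uncertainty is Δp_min = ℏ/(2Δx).

Original (Δx = 2.59 nm = 2.590e-09 m):
Δp_min = (1.055e-34 J·s)/(2 × 2.590e-09 m) = 2.036e-26 kg·m/s

When Δx → (1/12)Δx:
Δp'_min = ℏ/(2 × (1/12)Δx) = 12 × ℏ/(2Δx) = 12 × Δp_min
Δp'_min = 12 × 2.036e-26 kg·m/s = 2.443e-25 kg·m/s

Since Δp_min ∝ 1/Δx, when Δx is decreased to 1/12 of its original value, Δp_min increases to 12 times its original value.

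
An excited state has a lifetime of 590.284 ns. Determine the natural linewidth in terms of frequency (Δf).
134.812 kHz

Using the energy-time uncertainty principle and E = hf:
ΔEΔt ≥ ℏ/2
hΔf·Δt ≥ ℏ/2

The minimum frequency uncertainty is:
Δf = ℏ/(2hτ) = 1/(4πτ)
Δf = 1/(4π × 5.903e-07 s)
Δf = 1.348e+05 Hz = 134.812 kHz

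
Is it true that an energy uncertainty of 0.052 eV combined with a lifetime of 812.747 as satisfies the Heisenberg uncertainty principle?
No, it violates the uncertainty relation.

Calculate the product ΔEΔt:
ΔE = 0.052 eV = 8.331e-21 J
ΔEΔt = (8.331e-21 J) × (8.127e-16 s)
ΔEΔt = 6.771e-36 J·s

Compare to the minimum allowed value ℏ/2:
ℏ/2 = 5.273e-35 J·s

Since ΔEΔt = 6.771e-36 J·s < 5.273e-35 J·s = ℏ/2,
this violates the uncertainty relation.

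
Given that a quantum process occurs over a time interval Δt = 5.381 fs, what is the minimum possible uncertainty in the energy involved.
61.161 meV

Using the energy-time uncertainty principle:
ΔEΔt ≥ ℏ/2

The minimum uncertainty in energy is:
ΔE_min = ℏ/(2Δt)
ΔE_min = (1.055e-34 J·s) / (2 × 5.381e-15 s)
ΔE_min = 9.799e-21 J = 61.161 meV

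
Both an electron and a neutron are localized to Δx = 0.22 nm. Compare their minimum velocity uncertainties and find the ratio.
The electron has the larger minimum velocity uncertainty, by a ratio of 1838.7.

For both particles, Δp_min = ℏ/(2Δx) = 2.397e-25 kg·m/s (same for both).

The velocity uncertainty is Δv = Δp/m:
- electron: Δv = 2.397e-25 / 9.109e-31 = 2.631e+05 m/s = 263.108 km/s
- neutron: Δv = 2.397e-25 / 1.675e-27 = 1.431e+02 m/s = 143.096 m/s

Ratio: 2.631e+05 / 1.431e+02 = 1838.7

The lighter particle has larger velocity uncertainty because Δv ∝ 1/m.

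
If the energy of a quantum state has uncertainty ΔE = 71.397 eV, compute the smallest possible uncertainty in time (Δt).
4.610 as

Using the energy-time uncertainty principle:
ΔEΔt ≥ ℏ/2

The minimum uncertainty in time is:
Δt_min = ℏ/(2ΔE)
Δt_min = (1.055e-34 J·s) / (2 × 1.144e-17 J)
Δt_min = 4.610e-18 s = 4.610 as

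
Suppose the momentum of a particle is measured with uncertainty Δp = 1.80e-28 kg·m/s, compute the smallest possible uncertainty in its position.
292.937 nm

Using the Heisenberg uncertainty principle:
ΔxΔp ≥ ℏ/2

The minimum uncertainty in position is:
Δx_min = ℏ/(2Δp)
Δx_min = (1.055e-34 J·s) / (2 × 1.800e-28 kg·m/s)
Δx_min = 2.929e-07 m = 292.937 nm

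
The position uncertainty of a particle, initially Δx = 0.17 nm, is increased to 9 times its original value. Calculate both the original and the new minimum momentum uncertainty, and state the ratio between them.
Original Δp_min = 3.102 × 10^-25 kg·m/s; new Δp'_min = 3.446 × 10^-26 kg·m/s; ratio Δp'_min/Δp_min = 1/9.

From the uncertainty principle ΔxΔp ≥ ℏ/2, the minimum momentum uncertainty is Δp_min = ℏ/(2Δx).

Original (Δx = 0.17 nm = 1.700e-10 m):
Δp_min = (1.055e-34 J·s)/(2 × 1.700e-10 m) = 3.102e-25 kg·m/s

When Δx → 9Δx:
Δp'_min = ℏ/(2 × 9Δx) = (1/9) × ℏ/(2Δx) = (1/9) × Δp_min
Δp'_min = 1/9 × 3.102e-25 kg·m/s = 3.446e-26 kg·m/s

Since Δp_min ∝ 1/Δx, when Δx is increased to 9 times its original value, Δp_min decreases to 1/9 of its original value.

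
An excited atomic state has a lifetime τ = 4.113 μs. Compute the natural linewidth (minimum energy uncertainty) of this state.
80.016 peV

Using the energy-time uncertainty principle:
ΔEΔt ≥ ℏ/2

The lifetime τ represents the time uncertainty Δt.
The natural linewidth (minimum energy uncertainty) is:

ΔE = ℏ/(2τ)
ΔE = (1.055e-34 J·s) / (2 × 4.113e-06 s)
ΔE = 1.282e-29 J = 80.016 peV

This natural linewidth limits the precision of spectroscopic measurements.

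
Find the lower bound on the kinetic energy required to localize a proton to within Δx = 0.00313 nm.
529.499 meV

Localizing a particle requires giving it sufficient momentum uncertainty:

1. From uncertainty principle: Δp ≥ ℏ/(2Δx)
   Δp_min = (1.055e-34 J·s) / (2 × 3.130e-12 m)
   Δp_min = 1.685e-23 kg·m/s

2. This momentum uncertainty corresponds to kinetic energy:
   KE ≈ (Δp)²/(2m) = (1.685e-23)²/(2 × 1.673e-27 kg)
   KE = 8.484e-20 J = 529.499 meV

Tighter localization requires more energy.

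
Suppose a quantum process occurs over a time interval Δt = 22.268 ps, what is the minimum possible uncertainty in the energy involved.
14.779 μeV

Using the energy-time uncertainty principle:
ΔEΔt ≥ ℏ/2

The minimum uncertainty in energy is:
ΔE_min = ℏ/(2Δt)
ΔE_min = (1.055e-34 J·s) / (2 × 2.227e-11 s)
ΔE_min = 2.368e-24 J = 14.779 μeV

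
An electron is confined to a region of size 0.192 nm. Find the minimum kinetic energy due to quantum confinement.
258.381 meV

Using the uncertainty principle:

1. Position uncertainty: Δx ≈ 1.920e-10 m
2. Minimum momentum uncertainty: Δp = ℏ/(2Δx) = 2.746e-25 kg·m/s
3. Minimum kinetic energy:
   KE = (Δp)²/(2m) = (2.746e-25)²/(2 × 9.109e-31 kg)
   KE = 4.140e-20 J = 258.381 meV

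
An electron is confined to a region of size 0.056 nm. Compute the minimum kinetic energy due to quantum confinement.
3.037 eV

Using the uncertainty principle:

1. Position uncertainty: Δx ≈ 5.600e-11 m
2. Minimum momentum uncertainty: Δp = ℏ/(2Δx) = 9.416e-25 kg·m/s
3. Minimum kinetic energy:
   KE = (Δp)²/(2m) = (9.416e-25)²/(2 × 9.109e-31 kg)
   KE = 4.866e-19 J = 3.037 eV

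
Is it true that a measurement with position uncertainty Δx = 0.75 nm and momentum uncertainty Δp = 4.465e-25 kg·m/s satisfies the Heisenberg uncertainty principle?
Yes, it satisfies the uncertainty principle.

Calculate the product ΔxΔp:
ΔxΔp = (7.500e-10 m) × (4.465e-25 kg·m/s)
ΔxΔp = 3.349e-34 J·s

Compare to the minimum allowed value ℏ/2:
ℏ/2 = 5.273e-35 J·s

Since ΔxΔp = 3.349e-34 J·s ≥ 5.273e-35 J·s = ℏ/2,
the measurement satisfies the uncertainty principle.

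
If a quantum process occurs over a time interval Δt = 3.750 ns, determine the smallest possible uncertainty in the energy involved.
87.762 neV

Using the energy-time uncertainty principle:
ΔEΔt ≥ ℏ/2

The minimum uncertainty in energy is:
ΔE_min = ℏ/(2Δt)
ΔE_min = (1.055e-34 J·s) / (2 × 3.750e-09 s)
ΔE_min = 1.406e-26 J = 87.762 neV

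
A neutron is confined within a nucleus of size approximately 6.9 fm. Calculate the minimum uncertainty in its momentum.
7.642 × 10^-21 kg·m/s

Using the Heisenberg uncertainty principle:
ΔxΔp ≥ ℏ/2

With Δx ≈ L = 6.900e-15 m (the confinement size):
Δp_min = ℏ/(2Δx)
Δp_min = (1.055e-34 J·s) / (2 × 6.900e-15 m)
Δp_min = 7.642e-21 kg·m/s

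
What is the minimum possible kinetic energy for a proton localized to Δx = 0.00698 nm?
106.474 meV

Localizing a particle requires giving it sufficient momentum uncertainty:

1. From uncertainty principle: Δp ≥ ℏ/(2Δx)
   Δp_min = (1.055e-34 J·s) / (2 × 6.980e-12 m)
   Δp_min = 7.554e-24 kg·m/s

2. This momentum uncertainty corresponds to kinetic energy:
   KE ≈ (Δp)²/(2m) = (7.554e-24)²/(2 × 1.673e-27 kg)
   KE = 1.706e-20 J = 106.474 meV

Tighter localization requires more energy.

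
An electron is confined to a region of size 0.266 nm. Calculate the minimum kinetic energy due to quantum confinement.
134.617 meV

Using the uncertainty principle:

1. Position uncertainty: Δx ≈ 2.660e-10 m
2. Minimum momentum uncertainty: Δp = ℏ/(2Δx) = 1.982e-25 kg·m/s
3. Minimum kinetic energy:
   KE = (Δp)²/(2m) = (1.982e-25)²/(2 × 9.109e-31 kg)
   KE = 2.157e-20 J = 134.617 meV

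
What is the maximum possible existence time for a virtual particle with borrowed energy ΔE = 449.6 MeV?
7.320 × 10^-25 s

Using the energy-time uncertainty principle:
ΔEΔt ≥ ℏ/2

For a virtual particle borrowing energy ΔE, the maximum lifetime is:
Δt_max = ℏ/(2ΔE)

Converting energy:
ΔE = 449.6 MeV = 7.203e-11 J

Δt_max = (1.055e-34 J·s) / (2 × 7.203e-11 J)
Δt_max = 7.320e-25 s = 7.320 × 10^-25 s

Virtual particles with higher borrowed energy exist for shorter times.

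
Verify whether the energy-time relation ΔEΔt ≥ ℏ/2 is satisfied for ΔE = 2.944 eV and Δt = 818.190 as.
Yes, it satisfies the uncertainty relation.

Calculate the product ΔEΔt:
ΔE = 2.944 eV = 4.717e-19 J
ΔEΔt = (4.717e-19 J) × (8.182e-16 s)
ΔEΔt = 3.859e-34 J·s

Compare to the minimum allowed value ℏ/2:
ℏ/2 = 5.273e-35 J·s

Since ΔEΔt = 3.859e-34 J·s ≥ 5.273e-35 J·s = ℏ/2,
this satisfies the uncertainty relation.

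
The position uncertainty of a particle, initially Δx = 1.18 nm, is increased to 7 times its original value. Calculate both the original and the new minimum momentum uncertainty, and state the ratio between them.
Original Δp_min = 4.469 × 10^-26 kg·m/s; new Δp'_min = 6.384 × 10^-27 kg·m/s; ratio Δp'_min/Δp_min = 1/7.

From the uncertainty principle ΔxΔp ≥ ℏ/2, the minimum momentum uncertainty is Δp_min = ℏ/(2Δx).

Original (Δx = 1.18 nm = 1.180e-09 m):
Δp_min = (1.055e-34 J·s)/(2 × 1.180e-09 m) = 4.469e-26 kg·m/s

When Δx → 7Δx:
Δp'_min = ℏ/(2 × 7Δx) = (1/7) × ℏ/(2Δx) = (1/7) × Δp_min
Δp'_min = 1/7 × 4.469e-26 kg·m/s = 6.384e-27 kg·m/s

Since Δp_min ∝ 1/Δx, when Δx is increased to 7 times its original value, Δp_min decreases to 1/7 of its original value.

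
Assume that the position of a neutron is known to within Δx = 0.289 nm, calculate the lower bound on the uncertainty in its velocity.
108.931 m/s

Using the Heisenberg uncertainty principle and Δp = mΔv:
ΔxΔp ≥ ℏ/2
Δx(mΔv) ≥ ℏ/2

The minimum uncertainty in velocity is:
Δv_min = ℏ/(2mΔx)
Δv_min = (1.055e-34 J·s) / (2 × 1.675e-27 kg × 2.890e-10 m)
Δv_min = 1.089e+02 m/s = 108.931 m/s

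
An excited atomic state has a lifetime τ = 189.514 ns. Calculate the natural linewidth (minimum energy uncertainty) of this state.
1.737 neV

Using the energy-time uncertainty principle:
ΔEΔt ≥ ℏ/2

The lifetime τ represents the time uncertainty Δt.
The natural linewidth (minimum energy uncertainty) is:

ΔE = ℏ/(2τ)
ΔE = (1.055e-34 J·s) / (2 × 1.895e-07 s)
ΔE = 2.782e-28 J = 1.737 neV

This natural linewidth limits the precision of spectroscopic measurements.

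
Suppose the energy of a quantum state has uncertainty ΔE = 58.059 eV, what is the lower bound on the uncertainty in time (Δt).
5.668 as

Using the energy-time uncertainty principle:
ΔEΔt ≥ ℏ/2

The minimum uncertainty in time is:
Δt_min = ℏ/(2ΔE)
Δt_min = (1.055e-34 J·s) / (2 × 9.302e-18 J)
Δt_min = 5.668e-18 s = 5.668 as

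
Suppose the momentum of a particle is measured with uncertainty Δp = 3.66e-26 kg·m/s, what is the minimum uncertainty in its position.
1.441 nm

Using the Heisenberg uncertainty principle:
ΔxΔp ≥ ℏ/2

The minimum uncertainty in position is:
Δx_min = ℏ/(2Δp)
Δx_min = (1.055e-34 J·s) / (2 × 3.660e-26 kg·m/s)
Δx_min = 1.441e-09 m = 1.441 nm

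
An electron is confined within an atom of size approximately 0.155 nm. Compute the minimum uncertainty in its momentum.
3.402 × 10^-25 kg·m/s

Using the Heisenberg uncertainty principle:
ΔxΔp ≥ ℏ/2

With Δx ≈ L = 1.550e-10 m (the confinement size):
Δp_min = ℏ/(2Δx)
Δp_min = (1.055e-34 J·s) / (2 × 1.550e-10 m)
Δp_min = 3.402e-25 kg·m/s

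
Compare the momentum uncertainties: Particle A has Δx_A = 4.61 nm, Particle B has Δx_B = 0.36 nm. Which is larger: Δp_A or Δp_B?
Particle B has the larger minimum momentum uncertainty, by a factor of 12.81.

For each particle, the minimum momentum uncertainty is Δp_min = ℏ/(2Δx):

Particle A: Δp_A = ℏ/(2×4.610e-09 m) = 1.144e-26 kg·m/s
Particle B: Δp_B = ℏ/(2×3.600e-10 m) = 1.465e-25 kg·m/s

Ratio: Δp_B/Δp_A = 12.81

Since Δp_min ∝ 1/Δx, the particle with smaller position uncertainty (B) has larger momentum uncertainty.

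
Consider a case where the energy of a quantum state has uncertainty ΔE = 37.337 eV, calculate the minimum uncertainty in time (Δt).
8.814 as

Using the energy-time uncertainty principle:
ΔEΔt ≥ ℏ/2

The minimum uncertainty in time is:
Δt_min = ℏ/(2ΔE)
Δt_min = (1.055e-34 J·s) / (2 × 5.982e-18 J)
Δt_min = 8.814e-18 s = 8.814 as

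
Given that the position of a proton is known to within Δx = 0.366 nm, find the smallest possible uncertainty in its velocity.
86.133 m/s

Using the Heisenberg uncertainty principle and Δp = mΔv:
ΔxΔp ≥ ℏ/2
Δx(mΔv) ≥ ℏ/2

The minimum uncertainty in velocity is:
Δv_min = ℏ/(2mΔx)
Δv_min = (1.055e-34 J·s) / (2 × 1.673e-27 kg × 3.660e-10 m)
Δv_min = 8.613e+01 m/s = 86.133 m/s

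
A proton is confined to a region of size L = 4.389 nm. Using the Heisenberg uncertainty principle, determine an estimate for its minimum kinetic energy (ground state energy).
269.292 neV

Using the uncertainty principle to estimate ground state energy:

1. The position uncertainty is approximately the confinement size:
   Δx ≈ L = 4.389e-09 m

2. From ΔxΔp ≥ ℏ/2, the minimum momentum uncertainty is:
   Δp ≈ ℏ/(2L) = 1.201e-26 kg·m/s

3. The kinetic energy is approximately:
   KE ≈ (Δp)²/(2m) = (1.201e-26)²/(2 × 1.673e-27 kg)
   KE ≈ 4.315e-26 J = 269.292 neV

This is an order-of-magnitude estimate of the ground state energy.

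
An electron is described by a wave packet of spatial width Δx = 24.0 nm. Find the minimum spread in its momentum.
2.197 × 10^-27 kg·m/s

For a wave packet, the spatial width Δx and momentum spread Δp are related by the uncertainty principle:
ΔxΔp ≥ ℏ/2

The minimum momentum spread is:
Δp_min = ℏ/(2Δx)
Δp_min = (1.055e-34 J·s) / (2 × 2.400e-08 m)
Δp_min = 2.197e-27 kg·m/s

A wave packet cannot have both a well-defined position and well-defined momentum.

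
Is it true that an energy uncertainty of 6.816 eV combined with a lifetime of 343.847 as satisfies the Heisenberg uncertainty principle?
Yes, it satisfies the uncertainty relation.

Calculate the product ΔEΔt:
ΔE = 6.816 eV = 1.092e-18 J
ΔEΔt = (1.092e-18 J) × (3.438e-16 s)
ΔEΔt = 3.755e-34 J·s

Compare to the minimum allowed value ℏ/2:
ℏ/2 = 5.273e-35 J·s

Since ΔEΔt = 3.755e-34 J·s ≥ 5.273e-35 J·s = ℏ/2,
this satisfies the uncertainty relation.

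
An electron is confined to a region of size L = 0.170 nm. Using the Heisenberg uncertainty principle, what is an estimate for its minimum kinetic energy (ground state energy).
329.583 meV

Using the uncertainty principle to estimate ground state energy:

1. The position uncertainty is approximately the confinement size:
   Δx ≈ L = 1.700e-10 m

2. From ΔxΔp ≥ ℏ/2, the minimum momentum uncertainty is:
   Δp ≈ ℏ/(2L) = 3.102e-25 kg·m/s

3. The kinetic energy is approximately:
   KE ≈ (Δp)²/(2m) = (3.102e-25)²/(2 × 9.109e-31 kg)
   KE ≈ 5.281e-20 J = 329.583 meV

This is an order-of-magnitude estimate of the ground state energy.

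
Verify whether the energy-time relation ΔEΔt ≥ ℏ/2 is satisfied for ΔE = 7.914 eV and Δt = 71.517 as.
Yes, it satisfies the uncertainty relation.

Calculate the product ΔEΔt:
ΔE = 7.914 eV = 1.268e-18 J
ΔEΔt = (1.268e-18 J) × (7.152e-17 s)
ΔEΔt = 9.068e-35 J·s

Compare to the minimum allowed value ℏ/2:
ℏ/2 = 5.273e-35 J·s

Since ΔEΔt = 9.068e-35 J·s ≥ 5.273e-35 J·s = ℏ/2,
this satisfies the uncertainty relation.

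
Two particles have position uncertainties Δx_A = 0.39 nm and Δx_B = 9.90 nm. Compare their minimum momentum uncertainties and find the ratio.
Particle A has the larger minimum momentum uncertainty, by a factor of 25.38.

For each particle, the minimum momentum uncertainty is Δp_min = ℏ/(2Δx):

Particle A: Δp_A = ℏ/(2×3.900e-10 m) = 1.352e-25 kg·m/s
Particle B: Δp_B = ℏ/(2×9.900e-09 m) = 5.326e-27 kg·m/s

Ratio: Δp_A/Δp_B = 25.38

Since Δp_min ∝ 1/Δx, the particle with smaller position uncertainty (A) has larger momentum uncertainty.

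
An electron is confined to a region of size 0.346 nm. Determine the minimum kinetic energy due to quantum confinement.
79.563 meV

Using the uncertainty principle:

1. Position uncertainty: Δx ≈ 3.460e-10 m
2. Minimum momentum uncertainty: Δp = ℏ/(2Δx) = 1.524e-25 kg·m/s
3. Minimum kinetic energy:
   KE = (Δp)²/(2m) = (1.524e-25)²/(2 × 9.109e-31 kg)
   KE = 1.275e-20 J = 79.563 meV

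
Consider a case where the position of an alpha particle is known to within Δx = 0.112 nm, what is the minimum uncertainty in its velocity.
70.853 m/s

Using the Heisenberg uncertainty principle and Δp = mΔv:
ΔxΔp ≥ ℏ/2
Δx(mΔv) ≥ ℏ/2

The minimum uncertainty in velocity is:
Δv_min = ℏ/(2mΔx)
Δv_min = (1.055e-34 J·s) / (2 × 6.645e-27 kg × 1.120e-10 m)
Δv_min = 7.085e+01 m/s = 70.853 m/s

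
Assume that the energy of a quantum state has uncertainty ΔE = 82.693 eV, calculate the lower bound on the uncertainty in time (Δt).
3.980 as

Using the energy-time uncertainty principle:
ΔEΔt ≥ ℏ/2

The minimum uncertainty in time is:
Δt_min = ℏ/(2ΔE)
Δt_min = (1.055e-34 J·s) / (2 × 1.325e-17 J)
Δt_min = 3.980e-18 s = 3.980 as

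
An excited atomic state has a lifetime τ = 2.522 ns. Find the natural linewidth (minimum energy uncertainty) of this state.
130.494 neV

Using the energy-time uncertainty principle:
ΔEΔt ≥ ℏ/2

The lifetime τ represents the time uncertainty Δt.
The natural linewidth (minimum energy uncertainty) is:

ΔE = ℏ/(2τ)
ΔE = (1.055e-34 J·s) / (2 × 2.522e-09 s)
ΔE = 2.091e-26 J = 130.494 neV

This natural linewidth limits the precision of spectroscopic measurements.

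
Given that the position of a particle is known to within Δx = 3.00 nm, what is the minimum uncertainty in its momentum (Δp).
1.758 × 10^-26 kg·m/s

Using the Heisenberg uncertainty principle:
ΔxΔp ≥ ℏ/2

The minimum uncertainty in momentum is:
Δp_min = ℏ/(2Δx)
Δp_min = (1.055e-34 J·s) / (2 × 3.000e-09 m)
Δp_min = 1.758e-26 kg·m/s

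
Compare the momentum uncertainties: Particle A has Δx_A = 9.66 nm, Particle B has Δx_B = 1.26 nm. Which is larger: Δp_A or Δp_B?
Particle B has the larger minimum momentum uncertainty, by a factor of 7.67.

For each particle, the minimum momentum uncertainty is Δp_min = ℏ/(2Δx):

Particle A: Δp_A = ℏ/(2×9.660e-09 m) = 5.458e-27 kg·m/s
Particle B: Δp_B = ℏ/(2×1.260e-09 m) = 4.185e-26 kg·m/s

Ratio: Δp_B/Δp_A = 7.67

Since Δp_min ∝ 1/Δx, the particle with smaller position uncertainty (B) has larger momentum uncertainty.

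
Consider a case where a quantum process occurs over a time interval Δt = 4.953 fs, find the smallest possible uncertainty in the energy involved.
66.446 meV

Using the energy-time uncertainty principle:
ΔEΔt ≥ ℏ/2

The minimum uncertainty in energy is:
ΔE_min = ℏ/(2Δt)
ΔE_min = (1.055e-34 J·s) / (2 × 4.953e-15 s)
ΔE_min = 1.065e-20 J = 66.446 meV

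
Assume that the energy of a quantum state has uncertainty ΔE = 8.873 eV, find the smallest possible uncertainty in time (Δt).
37.091 as

Using the energy-time uncertainty principle:
ΔEΔt ≥ ℏ/2

The minimum uncertainty in time is:
Δt_min = ℏ/(2ΔE)
Δt_min = (1.055e-34 J·s) / (2 × 1.422e-18 J)
Δt_min = 3.709e-17 s = 37.091 as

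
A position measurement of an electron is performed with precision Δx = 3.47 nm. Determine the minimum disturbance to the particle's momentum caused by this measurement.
1.520 × 10^-26 kg·m/s

The uncertainty principle implies that measuring position disturbs momentum:
ΔxΔp ≥ ℏ/2

When we measure position with precision Δx, we necessarily introduce a momentum uncertainty:
Δp ≥ ℏ/(2Δx)
Δp_min = (1.055e-34 J·s) / (2 × 3.470e-09 m)
Δp_min = 1.520e-26 kg·m/s

The more precisely we measure position, the greater the momentum disturbance.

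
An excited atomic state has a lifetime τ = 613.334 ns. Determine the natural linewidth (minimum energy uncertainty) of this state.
536.585 peV

Using the energy-time uncertainty principle:
ΔEΔt ≥ ℏ/2

The lifetime τ represents the time uncertainty Δt.
The natural linewidth (minimum energy uncertainty) is:

ΔE = ℏ/(2τ)
ΔE = (1.055e-34 J·s) / (2 × 6.133e-07 s)
ΔE = 8.597e-29 J = 536.585 peV

This natural linewidth limits the precision of spectroscopic measurements.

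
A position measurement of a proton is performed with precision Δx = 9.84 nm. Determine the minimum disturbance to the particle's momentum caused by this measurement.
5.359 × 10^-27 kg·m/s

The uncertainty principle implies that measuring position disturbs momentum:
ΔxΔp ≥ ℏ/2

When we measure position with precision Δx, we necessarily introduce a momentum uncertainty:
Δp ≥ ℏ/(2Δx)
Δp_min = (1.055e-34 J·s) / (2 × 9.840e-09 m)
Δp_min = 5.359e-27 kg·m/s

The more precisely we measure position, the greater the momentum disturbance.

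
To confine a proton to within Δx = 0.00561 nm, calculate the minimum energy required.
164.827 meV

Localizing a particle requires giving it sufficient momentum uncertainty:

1. From uncertainty principle: Δp ≥ ℏ/(2Δx)
   Δp_min = (1.055e-34 J·s) / (2 × 5.610e-12 m)
   Δp_min = 9.399e-24 kg·m/s

2. This momentum uncertainty corresponds to kinetic energy:
   KE ≈ (Δp)²/(2m) = (9.399e-24)²/(2 × 1.673e-27 kg)
   KE = 2.641e-20 J = 164.827 meV

Tighter localization requires more energy.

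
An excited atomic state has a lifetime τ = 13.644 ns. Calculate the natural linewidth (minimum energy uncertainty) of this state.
24.121 neV

Using the energy-time uncertainty principle:
ΔEΔt ≥ ℏ/2

The lifetime τ represents the time uncertainty Δt.
The natural linewidth (minimum energy uncertainty) is:

ΔE = ℏ/(2τ)
ΔE = (1.055e-34 J·s) / (2 × 1.364e-08 s)
ΔE = 3.865e-27 J = 24.121 neV

This natural linewidth limits the precision of spectroscopic measurements.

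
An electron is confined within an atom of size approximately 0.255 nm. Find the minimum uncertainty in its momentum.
2.068 × 10^-25 kg·m/s

Using the Heisenberg uncertainty principle:
ΔxΔp ≥ ℏ/2

With Δx ≈ L = 2.550e-10 m (the confinement size):
Δp_min = ℏ/(2Δx)
Δp_min = (1.055e-34 J·s) / (2 × 2.550e-10 m)
Δp_min = 2.068e-25 kg·m/s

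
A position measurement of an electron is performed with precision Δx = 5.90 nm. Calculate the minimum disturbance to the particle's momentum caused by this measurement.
8.937 × 10^-27 kg·m/s

The uncertainty principle implies that measuring position disturbs momentum:
ΔxΔp ≥ ℏ/2

When we measure position with precision Δx, we necessarily introduce a momentum uncertainty:
Δp ≥ ℏ/(2Δx)
Δp_min = (1.055e-34 J·s) / (2 × 5.900e-09 m)
Δp_min = 8.937e-27 kg·m/s

The more precisely we measure position, the greater the momentum disturbance.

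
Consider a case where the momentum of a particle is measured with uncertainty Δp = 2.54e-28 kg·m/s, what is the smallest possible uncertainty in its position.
207.593 nm

Using the Heisenberg uncertainty principle:
ΔxΔp ≥ ℏ/2

The minimum uncertainty in position is:
Δx_min = ℏ/(2Δp)
Δx_min = (1.055e-34 J·s) / (2 × 2.540e-28 kg·m/s)
Δx_min = 2.076e-07 m = 207.593 nm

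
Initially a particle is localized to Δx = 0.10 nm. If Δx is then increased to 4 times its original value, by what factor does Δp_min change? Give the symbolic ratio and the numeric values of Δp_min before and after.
Original Δp_min = 5.273 × 10^-25 kg·m/s; new Δp'_min = 1.318 × 10^-25 kg·m/s; ratio Δp'_min/Δp_min = 1/4.

From the uncertainty principle ΔxΔp ≥ ℏ/2, the minimum momentum uncertainty is Δp_min = ℏ/(2Δx).

Original (Δx = 0.10 nm = 1.000e-10 m):
Δp_min = (1.055e-34 J·s)/(2 × 1.000e-10 m) = 5.273e-25 kg·m/s

When Δx → 4Δx:
Δp'_min = ℏ/(2 × 4Δx) = (1/4) × ℏ/(2Δx) = (1/4) × Δp_min
Δp'_min = 1/4 × 5.273e-25 kg·m/s = 1.318e-25 kg·m/s

Since Δp_min ∝ 1/Δx, when Δx is increased to 4 times its original value, Δp_min decreases to 1/4 of its original value.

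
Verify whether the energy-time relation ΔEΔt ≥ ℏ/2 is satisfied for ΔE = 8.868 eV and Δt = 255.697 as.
Yes, it satisfies the uncertainty relation.

Calculate the product ΔEΔt:
ΔE = 8.868 eV = 1.421e-18 J
ΔEΔt = (1.421e-18 J) × (2.557e-16 s)
ΔEΔt = 3.633e-34 J·s

Compare to the minimum allowed value ℏ/2:
ℏ/2 = 5.273e-35 J·s

Since ΔEΔt = 3.633e-34 J·s ≥ 5.273e-35 J·s = ℏ/2,
this satisfies the uncertainty relation.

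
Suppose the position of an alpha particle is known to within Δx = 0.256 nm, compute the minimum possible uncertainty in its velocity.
30.998 m/s

Using the Heisenberg uncertainty principle and Δp = mΔv:
ΔxΔp ≥ ℏ/2
Δx(mΔv) ≥ ℏ/2

The minimum uncertainty in velocity is:
Δv_min = ℏ/(2mΔx)
Δv_min = (1.055e-34 J·s) / (2 × 6.645e-27 kg × 2.560e-10 m)
Δv_min = 3.100e+01 m/s = 30.998 m/s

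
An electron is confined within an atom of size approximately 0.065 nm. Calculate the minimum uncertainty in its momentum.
8.112 × 10^-25 kg·m/s

Using the Heisenberg uncertainty principle:
ΔxΔp ≥ ℏ/2

With Δx ≈ L = 6.500e-11 m (the confinement size):
Δp_min = ℏ/(2Δx)
Δp_min = (1.055e-34 J·s) / (2 × 6.500e-11 m)
Δp_min = 8.112e-25 kg·m/s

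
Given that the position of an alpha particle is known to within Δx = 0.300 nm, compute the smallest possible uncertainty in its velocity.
26.452 m/s

Using the Heisenberg uncertainty principle and Δp = mΔv:
ΔxΔp ≥ ℏ/2
Δx(mΔv) ≥ ℏ/2

The minimum uncertainty in velocity is:
Δv_min = ℏ/(2mΔx)
Δv_min = (1.055e-34 J·s) / (2 × 6.645e-27 kg × 3.000e-10 m)
Δv_min = 2.645e+01 m/s = 26.452 m/s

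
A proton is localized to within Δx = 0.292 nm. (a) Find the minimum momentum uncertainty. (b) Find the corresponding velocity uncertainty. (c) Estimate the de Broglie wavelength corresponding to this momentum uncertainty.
(a) Δp_min = 1.806 × 10^-25 kg·m/s
(b) Δv_min = 107.961 m/s
(c) λ_dB = 3.669 nm

Step-by-step:

(a) From the uncertainty principle:
Δp_min = ℏ/(2Δx) = (1.055e-34 J·s)/(2 × 2.920e-10 m) = 1.806e-25 kg·m/s

(b) The velocity uncertainty:
Δv = Δp/m = (1.806e-25 kg·m/s)/(1.673e-27 kg) = 1.080e+02 m/s = 107.961 m/s

(c) The de Broglie wavelength for this momentum:
λ = h/p = (6.626e-34 J·s)/(1.806e-25 kg·m/s) = 3.669e-09 m = 3.669 nm

Note: The de Broglie wavelength is comparable to the localization size, as expected from wave-particle duality.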